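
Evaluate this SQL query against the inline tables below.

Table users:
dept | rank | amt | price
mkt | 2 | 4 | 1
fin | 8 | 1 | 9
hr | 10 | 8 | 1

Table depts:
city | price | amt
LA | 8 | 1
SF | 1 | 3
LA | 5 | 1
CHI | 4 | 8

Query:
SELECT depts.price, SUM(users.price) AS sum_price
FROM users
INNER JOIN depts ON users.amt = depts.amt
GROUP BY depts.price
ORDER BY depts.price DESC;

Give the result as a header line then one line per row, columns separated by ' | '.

== RESULT ==
depts.price | sum_price
8 | 9
5 | 9
4 | 1

Derivation:
After JOIN depts (3 rows):
users.dept | users.rank | users.amt | users.price | depts.city | depts.price | depts.amt
fin | 8 | 1 | 9 | LA | 8 | 1
fin | 8 | 1 | 9 | LA | 5 | 1
hr | 10 | 8 | 1 | CHI | 4 | 8
After GROUP BY (3 rows):
depts.price | sum_price
8 | 9
5 | 9
4 | 1
After ORDER BY (3 rows):
depts.price | sum_price
8 | 9
5 | 9
4 | 1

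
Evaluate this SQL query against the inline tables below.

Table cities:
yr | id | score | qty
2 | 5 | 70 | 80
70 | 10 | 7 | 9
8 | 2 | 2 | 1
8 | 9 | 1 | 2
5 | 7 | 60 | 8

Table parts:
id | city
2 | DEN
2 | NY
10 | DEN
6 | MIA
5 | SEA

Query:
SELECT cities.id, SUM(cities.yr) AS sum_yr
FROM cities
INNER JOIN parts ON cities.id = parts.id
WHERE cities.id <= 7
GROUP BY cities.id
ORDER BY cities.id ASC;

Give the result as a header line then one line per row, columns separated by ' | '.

== RESULT ==
cities.id | sum_yr
2 | 16
5 | 2

Derivation:
After JOIN parts (4 rows):
cities.yr | cities.id | cities.score | cities.qty | parts.id | parts.city
2 | 5 | 70 | 80 | 5 | SEA
70 | 10 | 7 | 9 | 10 | DEN
8 | 2 | 2 | 1 | 2 | DEN
8 | 2 | 2 | 1 | 2 | NY
After WHERE (3 rows):
cities.yr | cities.id | cities.score | cities.qty | parts.id | parts.city
2 | 5 | 70 | 80 | 5 | SEA
8 | 2 | 2 | 1 | 2 | DEN
8 | 2 | 2 | 1 | 2 | NY
After GROUP BY (2 rows):
cities.id | sum_yr
5 | 2
2 | 16
After ORDER BY (2 rows):
cities.id | sum_yr
2 | 16
5 | 2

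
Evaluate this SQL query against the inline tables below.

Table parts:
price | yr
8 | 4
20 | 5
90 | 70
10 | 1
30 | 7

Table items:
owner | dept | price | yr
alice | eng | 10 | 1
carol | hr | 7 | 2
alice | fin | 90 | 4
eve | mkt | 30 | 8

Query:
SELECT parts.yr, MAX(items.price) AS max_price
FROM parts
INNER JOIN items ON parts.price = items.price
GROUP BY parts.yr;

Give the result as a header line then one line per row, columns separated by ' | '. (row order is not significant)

== RESULT ==
parts.yr | max_price
70 | 90
1 | 10
7 | 30

Derivation:
After JOIN items (3 rows):
parts.price | parts.yr | items.owner | items.dept | items.price | items.yr
90 | 70 | alice | fin | 90 | 4
10 | 1 | alice | eng | 10 | 1
30 | 7 | eve | mkt | 30 | 8
After GROUP BY (3 rows):
parts.yr | max_price
70 | 90
1 | 10
7 | 30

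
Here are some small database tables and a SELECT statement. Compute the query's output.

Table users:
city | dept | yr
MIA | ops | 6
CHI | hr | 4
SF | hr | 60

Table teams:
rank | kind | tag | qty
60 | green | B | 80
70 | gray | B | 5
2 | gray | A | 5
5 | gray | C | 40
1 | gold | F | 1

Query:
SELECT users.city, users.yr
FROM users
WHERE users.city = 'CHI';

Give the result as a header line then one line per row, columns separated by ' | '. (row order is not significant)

After WHERE (1 rows):
users.city | users.dept | users.yr
CHI | hr | 4
After SELECT (1 rows):
users.city | users.yr
CHI | 4

== RESULT ==
users.city | users.yr
CHI | 4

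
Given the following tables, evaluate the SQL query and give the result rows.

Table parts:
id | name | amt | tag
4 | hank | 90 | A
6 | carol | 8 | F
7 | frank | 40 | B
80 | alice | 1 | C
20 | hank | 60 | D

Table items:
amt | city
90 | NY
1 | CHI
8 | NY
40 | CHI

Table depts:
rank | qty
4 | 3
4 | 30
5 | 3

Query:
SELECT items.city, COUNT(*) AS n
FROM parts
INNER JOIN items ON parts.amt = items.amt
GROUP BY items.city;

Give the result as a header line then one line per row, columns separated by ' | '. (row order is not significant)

== RESULT ==
items.city | n
NY | 2
CHI | 2

Derivation:
After JOIN items (4 rows):
parts.id | parts.name | parts.amt | parts.tag | items.amt | items.city
4 | hank | 90 | A | 90 | NY
6 | carol | 8 | F | 8 | NY
7 | frank | 40 | B | 40 | CHI
80 | alice | 1 | C | 1 | CHI
After GROUP BY (2 rows):
items.city | n
NY | 2
CHI | 2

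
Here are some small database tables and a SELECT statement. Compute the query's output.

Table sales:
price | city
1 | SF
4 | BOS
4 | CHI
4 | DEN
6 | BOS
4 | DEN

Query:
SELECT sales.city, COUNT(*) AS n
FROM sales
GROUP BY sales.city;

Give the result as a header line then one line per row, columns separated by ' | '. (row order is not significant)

== RESULT ==
sales.city | n
SF | 1
BOS | 2
CHI | 1
DEN | 2

Derivation:
After GROUP BY (4 rows):
sales.city | n
SF | 1
BOS | 2
CHI | 1
DEN | 2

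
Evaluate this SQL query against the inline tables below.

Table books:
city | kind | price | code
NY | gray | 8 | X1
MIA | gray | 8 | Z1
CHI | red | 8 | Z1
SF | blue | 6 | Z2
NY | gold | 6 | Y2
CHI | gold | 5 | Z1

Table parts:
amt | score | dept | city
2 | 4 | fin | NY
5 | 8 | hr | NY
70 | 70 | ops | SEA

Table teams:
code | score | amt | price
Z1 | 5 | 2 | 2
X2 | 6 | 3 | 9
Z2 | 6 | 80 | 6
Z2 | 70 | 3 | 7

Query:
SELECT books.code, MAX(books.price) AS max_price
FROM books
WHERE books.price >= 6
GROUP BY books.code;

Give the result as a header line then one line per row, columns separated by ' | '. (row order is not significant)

== RESULT ==
books.code | max_price
X1 | 8
Z1 | 8
Z2 | 6
Y2 | 6

Derivation:
After WHERE (5 rows):
books.city | books.kind | books.price | books.code
NY | gray | 8 | X1
MIA | gray | 8 | Z1
CHI | red | 8 | Z1
SF | blue | 6 | Z2
NY | gold | 6 | Y2
After GROUP BY (4 rows):
books.code | max_price
X1 | 8
Z1 | 8
Z2 | 6
Y2 | 6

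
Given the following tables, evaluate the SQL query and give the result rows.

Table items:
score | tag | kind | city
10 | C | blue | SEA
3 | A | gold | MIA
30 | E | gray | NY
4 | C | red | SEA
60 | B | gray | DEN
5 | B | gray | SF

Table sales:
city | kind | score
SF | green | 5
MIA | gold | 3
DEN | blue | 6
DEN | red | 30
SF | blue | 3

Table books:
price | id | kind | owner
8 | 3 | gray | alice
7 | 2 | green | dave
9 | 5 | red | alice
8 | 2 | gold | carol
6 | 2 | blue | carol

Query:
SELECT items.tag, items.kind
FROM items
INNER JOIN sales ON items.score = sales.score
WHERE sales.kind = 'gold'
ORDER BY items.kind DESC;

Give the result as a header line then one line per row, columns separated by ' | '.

After JOIN sales (4 rows):
items.score | items.tag | items.kind | items.city | sales.city | sales.kind | sales.score
3 | A | gold | MIA | MIA | gold | 3
3 | A | gold | MIA | SF | blue | 3
30 | E | gray | NY | DEN | red | 30
5 | B | gray | SF | SF | green | 5
After WHERE (1 rows):
items.score | items.tag | items.kind | items.city | sales.city | sales.kind | sales.score
3 | A | gold | MIA | MIA | gold | 3
After SELECT (1 rows):
items.tag | items.kind
A | gold
After ORDER BY (1 rows):
items.tag | items.kind
A | gold

== RESULT ==
items.tag | items.kind
A | gold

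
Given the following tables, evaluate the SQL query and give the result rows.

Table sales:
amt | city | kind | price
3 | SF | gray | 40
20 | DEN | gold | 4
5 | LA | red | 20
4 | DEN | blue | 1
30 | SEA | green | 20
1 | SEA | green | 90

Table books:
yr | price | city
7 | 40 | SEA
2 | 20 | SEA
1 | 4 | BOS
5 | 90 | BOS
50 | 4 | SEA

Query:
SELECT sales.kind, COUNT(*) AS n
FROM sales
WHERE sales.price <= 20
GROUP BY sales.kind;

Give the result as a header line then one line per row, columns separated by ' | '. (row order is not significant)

== RESULT ==
sales.kind | n
gold | 1
red | 1
blue | 1
green | 1

Derivation:
After WHERE (4 rows):
sales.amt | sales.city | sales.kind | sales.price
20 | DEN | gold | 4
5 | LA | red | 20
4 | DEN | blue | 1
30 | SEA | green | 20
After GROUP BY (4 rows):
sales.kind | n
gold | 1
red | 1
blue | 1
green | 1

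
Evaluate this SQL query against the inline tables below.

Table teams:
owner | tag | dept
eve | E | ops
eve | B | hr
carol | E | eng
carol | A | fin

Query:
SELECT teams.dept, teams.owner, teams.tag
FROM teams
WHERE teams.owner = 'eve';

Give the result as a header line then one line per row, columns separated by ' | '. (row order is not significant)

After WHERE (2 rows):
teams.owner | teams.tag | teams.dept
eve | E | ops
eve | B | hr
After SELECT (2 rows):
teams.dept | teams.owner | teams.tag
ops | eve | E
hr | eve | B

== RESULT ==
teams.dept | teams.owner | teams.tag
ops | eve | E
hr | eve | B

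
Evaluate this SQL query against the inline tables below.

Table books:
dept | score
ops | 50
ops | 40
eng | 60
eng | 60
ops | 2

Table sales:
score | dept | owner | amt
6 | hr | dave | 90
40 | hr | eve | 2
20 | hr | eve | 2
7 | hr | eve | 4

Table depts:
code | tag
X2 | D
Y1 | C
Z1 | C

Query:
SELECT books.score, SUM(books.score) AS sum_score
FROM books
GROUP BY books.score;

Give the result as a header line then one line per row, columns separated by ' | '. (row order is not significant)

After GROUP BY (4 rows):
books.score | sum_score
50 | 50
40 | 40
60 | 120
2 | 2

== RESULT ==
books.score | sum_score
50 | 50
40 | 40
60 | 120
2 | 2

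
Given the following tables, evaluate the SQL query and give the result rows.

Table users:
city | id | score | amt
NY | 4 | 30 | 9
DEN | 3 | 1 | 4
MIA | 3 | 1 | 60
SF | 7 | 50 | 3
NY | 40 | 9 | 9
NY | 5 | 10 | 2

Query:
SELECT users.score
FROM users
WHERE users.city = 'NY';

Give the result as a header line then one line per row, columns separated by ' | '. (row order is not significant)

After WHERE (3 rows):
users.city | users.id | users.score | users.amt
NY | 4 | 30 | 9
NY | 40 | 9 | 9
NY | 5 | 10 | 2
After SELECT (3 rows):
users.score
30
9
10

== RESULT ==
users.score
30
9
10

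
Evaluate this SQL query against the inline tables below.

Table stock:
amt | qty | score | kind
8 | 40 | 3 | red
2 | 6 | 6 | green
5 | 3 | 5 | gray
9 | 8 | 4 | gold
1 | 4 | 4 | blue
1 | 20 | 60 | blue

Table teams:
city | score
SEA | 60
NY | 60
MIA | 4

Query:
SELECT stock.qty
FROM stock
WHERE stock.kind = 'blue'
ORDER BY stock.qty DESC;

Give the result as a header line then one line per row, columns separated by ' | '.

After WHERE (2 rows):
stock.amt | stock.qty | stock.score | stock.kind
1 | 4 | 4 | blue
1 | 20 | 60 | blue
After SELECT (2 rows):
stock.qty
4
20
After ORDER BY (2 rows):
stock.qty
20
4

== RESULT ==
stock.qty
20
4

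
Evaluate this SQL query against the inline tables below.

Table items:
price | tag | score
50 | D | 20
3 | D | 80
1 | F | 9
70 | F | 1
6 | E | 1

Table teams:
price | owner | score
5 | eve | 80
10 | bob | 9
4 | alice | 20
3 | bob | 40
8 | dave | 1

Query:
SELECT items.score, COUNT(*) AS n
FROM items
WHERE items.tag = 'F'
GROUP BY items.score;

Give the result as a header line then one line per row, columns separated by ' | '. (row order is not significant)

== RESULT ==
items.score | n
9 | 1
1 | 1

Derivation:
After WHERE (2 rows):
items.price | items.tag | items.score
1 | F | 9
70 | F | 1
After GROUP BY (2 rows):
items.score | n
9 | 1
1 | 1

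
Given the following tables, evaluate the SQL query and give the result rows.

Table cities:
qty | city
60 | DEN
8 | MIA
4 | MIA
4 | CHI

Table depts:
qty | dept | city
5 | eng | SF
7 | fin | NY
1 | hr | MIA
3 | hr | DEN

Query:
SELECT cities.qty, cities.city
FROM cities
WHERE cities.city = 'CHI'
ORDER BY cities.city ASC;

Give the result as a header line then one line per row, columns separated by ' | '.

== RESULT ==
cities.qty | cities.city
4 | CHI

Derivation:
After WHERE (1 rows):
cities.qty | cities.city
4 | CHI
After SELECT (1 rows):
cities.qty | cities.city
4 | CHI
After ORDER BY (1 rows):
cities.qty | cities.city
4 | CHI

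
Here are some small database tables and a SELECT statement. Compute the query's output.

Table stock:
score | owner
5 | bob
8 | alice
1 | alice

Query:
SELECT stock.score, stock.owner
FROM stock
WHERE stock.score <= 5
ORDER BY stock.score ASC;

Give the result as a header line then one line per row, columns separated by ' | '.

After WHERE (2 rows):
stock.score | stock.owner
5 | bob
1 | alice
After SELECT (2 rows):
stock.score | stock.owner
5 | bob
1 | alice
After ORDER BY (2 rows):
stock.score | stock.owner
1 | alice
5 | bob

== RESULT ==
stock.score | stock.owner
1 | alice
5 | bob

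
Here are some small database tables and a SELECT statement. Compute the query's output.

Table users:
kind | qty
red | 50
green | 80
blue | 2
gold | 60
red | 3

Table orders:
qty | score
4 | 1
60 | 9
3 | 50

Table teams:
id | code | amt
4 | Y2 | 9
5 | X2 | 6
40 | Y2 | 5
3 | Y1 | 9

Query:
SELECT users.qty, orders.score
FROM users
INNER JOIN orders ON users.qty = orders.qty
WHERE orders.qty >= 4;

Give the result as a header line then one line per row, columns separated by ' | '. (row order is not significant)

== RESULT ==
users.qty | orders.score
60 | 9

Derivation:
After JOIN orders (2 rows):
users.kind | users.qty | orders.qty | orders.score
gold | 60 | 60 | 9
red | 3 | 3 | 50
After WHERE (1 rows):
users.kind | users.qty | orders.qty | orders.score
gold | 60 | 60 | 9
After SELECT (1 rows):
users.qty | orders.score
60 | 9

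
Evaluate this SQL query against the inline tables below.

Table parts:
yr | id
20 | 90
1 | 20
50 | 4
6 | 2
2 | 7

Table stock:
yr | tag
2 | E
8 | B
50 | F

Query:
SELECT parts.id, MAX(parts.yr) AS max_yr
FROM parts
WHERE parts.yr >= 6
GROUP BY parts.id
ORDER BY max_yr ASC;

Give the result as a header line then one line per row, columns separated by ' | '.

== RESULT ==
parts.id | max_yr
2 | 6
90 | 20
4 | 50

Derivation:
After WHERE (3 rows):
parts.yr | parts.id
20 | 90
50 | 4
6 | 2
After GROUP BY (3 rows):
parts.id | max_yr
90 | 20
4 | 50
2 | 6
After ORDER BY (3 rows):
parts.id | max_yr
2 | 6
90 | 20
4 | 50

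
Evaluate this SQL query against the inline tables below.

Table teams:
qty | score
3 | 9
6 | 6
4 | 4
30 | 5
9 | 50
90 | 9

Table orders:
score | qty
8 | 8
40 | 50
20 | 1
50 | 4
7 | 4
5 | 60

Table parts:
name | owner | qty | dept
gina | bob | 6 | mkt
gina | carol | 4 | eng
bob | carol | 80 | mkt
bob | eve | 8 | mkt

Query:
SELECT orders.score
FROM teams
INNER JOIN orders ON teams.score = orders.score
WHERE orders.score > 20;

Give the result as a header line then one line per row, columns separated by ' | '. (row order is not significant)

== RESULT ==
orders.score
50

Derivation:
After JOIN orders (2 rows):
teams.qty | teams.score | orders.score | orders.qty
30 | 5 | 5 | 60
9 | 50 | 50 | 4
After WHERE (1 rows):
teams.qty | teams.score | orders.score | orders.qty
9 | 50 | 50 | 4
After SELECT (1 rows):
orders.score
50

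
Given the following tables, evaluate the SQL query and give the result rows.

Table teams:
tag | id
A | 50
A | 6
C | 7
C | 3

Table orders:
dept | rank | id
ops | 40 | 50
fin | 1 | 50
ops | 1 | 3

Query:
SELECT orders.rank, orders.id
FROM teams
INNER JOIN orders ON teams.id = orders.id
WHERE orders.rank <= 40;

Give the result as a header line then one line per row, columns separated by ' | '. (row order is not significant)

After JOIN orders (3 rows):
teams.tag | teams.id | orders.dept | orders.rank | orders.id
A | 50 | ops | 40 | 50
A | 50 | fin | 1 | 50
C | 3 | ops | 1 | 3
After WHERE (3 rows):
teams.tag | teams.id | orders.dept | orders.rank | orders.id
A | 50 | ops | 40 | 50
A | 50 | fin | 1 | 50
C | 3 | ops | 1 | 3
After SELECT (3 rows):
orders.rank | orders.id
40 | 50
1 | 50
1 | 3

== RESULT ==
orders.rank | orders.id
40 | 50
1 | 50
1 | 3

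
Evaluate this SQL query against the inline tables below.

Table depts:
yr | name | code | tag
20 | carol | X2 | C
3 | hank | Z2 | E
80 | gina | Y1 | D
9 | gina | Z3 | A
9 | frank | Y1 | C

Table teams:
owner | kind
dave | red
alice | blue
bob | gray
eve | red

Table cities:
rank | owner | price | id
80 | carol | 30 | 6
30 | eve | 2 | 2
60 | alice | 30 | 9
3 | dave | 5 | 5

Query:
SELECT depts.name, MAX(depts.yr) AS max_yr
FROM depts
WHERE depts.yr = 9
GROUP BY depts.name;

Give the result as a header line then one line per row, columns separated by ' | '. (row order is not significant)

== RESULT ==
depts.name | max_yr
gina | 9
frank | 9

Derivation:
After WHERE (2 rows):
depts.yr | depts.name | depts.code | depts.tag
9 | gina | Z3 | A
9 | frank | Y1 | C
After GROUP BY (2 rows):
depts.name | max_yr
gina | 9
frank | 9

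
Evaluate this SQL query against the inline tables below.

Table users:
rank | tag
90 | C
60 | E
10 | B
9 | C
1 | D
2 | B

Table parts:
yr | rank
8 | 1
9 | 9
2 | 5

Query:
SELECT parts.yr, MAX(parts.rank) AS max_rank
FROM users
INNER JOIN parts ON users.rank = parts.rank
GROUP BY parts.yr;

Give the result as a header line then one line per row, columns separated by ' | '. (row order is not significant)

After JOIN parts (2 rows):
users.rank | users.tag | parts.yr | parts.rank
9 | C | 9 | 9
1 | D | 8 | 1
After GROUP BY (2 rows):
parts.yr | max_rank
9 | 9
8 | 1

== RESULT ==
parts.yr | max_rank
9 | 9
8 | 1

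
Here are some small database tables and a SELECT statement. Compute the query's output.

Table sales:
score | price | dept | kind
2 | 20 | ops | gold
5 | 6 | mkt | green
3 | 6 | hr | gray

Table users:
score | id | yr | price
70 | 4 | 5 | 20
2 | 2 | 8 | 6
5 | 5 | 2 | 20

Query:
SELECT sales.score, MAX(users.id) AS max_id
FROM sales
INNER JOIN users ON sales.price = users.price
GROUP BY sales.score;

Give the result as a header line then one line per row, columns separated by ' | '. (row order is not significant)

After JOIN users (4 rows):
sales.score | sales.price | sales.dept | sales.kind | users.score | users.id | users.yr | users.price
2 | 20 | ops | gold | 70 | 4 | 5 | 20
2 | 20 | ops | gold | 5 | 5 | 2 | 20
5 | 6 | mkt | green | 2 | 2 | 8 | 6
3 | 6 | hr | gray | 2 | 2 | 8 | 6
After GROUP BY (3 rows):
sales.score | max_id
2 | 5
5 | 2
3 | 2

== RESULT ==
sales.score | max_id
2 | 5
5 | 2
3 | 2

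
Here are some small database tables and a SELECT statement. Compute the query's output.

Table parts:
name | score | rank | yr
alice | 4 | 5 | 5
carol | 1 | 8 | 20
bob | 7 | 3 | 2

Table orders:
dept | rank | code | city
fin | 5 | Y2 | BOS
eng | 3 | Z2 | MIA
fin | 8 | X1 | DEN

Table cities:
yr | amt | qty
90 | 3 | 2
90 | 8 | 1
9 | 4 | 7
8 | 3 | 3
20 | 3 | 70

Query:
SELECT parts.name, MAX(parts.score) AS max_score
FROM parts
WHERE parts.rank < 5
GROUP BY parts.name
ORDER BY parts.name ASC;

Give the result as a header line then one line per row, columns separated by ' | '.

After WHERE (1 rows):
parts.name | parts.score | parts.rank | parts.yr
bob | 7 | 3 | 2
After GROUP BY (1 rows):
parts.name | max_score
bob | 7
After ORDER BY (1 rows):
parts.name | max_score
bob | 7

== RESULT ==
parts.name | max_score
bob | 7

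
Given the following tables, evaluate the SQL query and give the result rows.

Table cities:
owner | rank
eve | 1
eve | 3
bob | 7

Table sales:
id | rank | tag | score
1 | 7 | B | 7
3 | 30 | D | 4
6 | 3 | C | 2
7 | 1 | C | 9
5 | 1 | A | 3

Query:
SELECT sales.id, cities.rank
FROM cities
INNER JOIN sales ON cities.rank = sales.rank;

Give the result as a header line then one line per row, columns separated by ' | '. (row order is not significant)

== RESULT ==
sales.id | cities.rank
7 | 1
5 | 1
6 | 3
1 | 7

Derivation:
After JOIN sales (4 rows):
cities.owner | cities.rank | sales.id | sales.rank | sales.tag | sales.score
eve | 1 | 7 | 1 | C | 9
eve | 1 | 5 | 1 | A | 3
eve | 3 | 6 | 3 | C | 2
bob | 7 | 1 | 7 | B | 7
After SELECT (4 rows):
sales.id | cities.rank
7 | 1
5 | 1
6 | 3
1 | 7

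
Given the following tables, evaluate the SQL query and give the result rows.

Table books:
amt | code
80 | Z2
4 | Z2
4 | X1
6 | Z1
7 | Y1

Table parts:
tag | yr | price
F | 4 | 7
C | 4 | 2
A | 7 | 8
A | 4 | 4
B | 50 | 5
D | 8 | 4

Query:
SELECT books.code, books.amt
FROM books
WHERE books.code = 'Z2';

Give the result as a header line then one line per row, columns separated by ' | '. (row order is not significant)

== RESULT ==
books.code | books.amt
Z2 | 80
Z2 | 4

Derivation:
After WHERE (2 rows):
books.amt | books.code
80 | Z2
4 | Z2
After SELECT (2 rows):
books.code | books.amt
Z2 | 80
Z2 | 4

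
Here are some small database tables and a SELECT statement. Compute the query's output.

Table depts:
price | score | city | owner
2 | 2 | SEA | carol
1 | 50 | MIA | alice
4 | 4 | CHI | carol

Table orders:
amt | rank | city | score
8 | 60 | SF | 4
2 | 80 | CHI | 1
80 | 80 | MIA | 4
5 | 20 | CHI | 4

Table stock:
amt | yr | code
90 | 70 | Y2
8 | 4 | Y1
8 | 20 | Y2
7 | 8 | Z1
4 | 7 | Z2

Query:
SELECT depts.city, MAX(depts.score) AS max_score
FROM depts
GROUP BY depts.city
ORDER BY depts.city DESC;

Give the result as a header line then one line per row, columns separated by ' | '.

== RESULT ==
depts.city | max_score
SEA | 2
MIA | 50
CHI | 4

Derivation:
After GROUP BY (3 rows):
depts.city | max_score
SEA | 2
MIA | 50
CHI | 4
After ORDER BY (3 rows):
depts.city | max_score
SEA | 2
MIA | 50
CHI | 4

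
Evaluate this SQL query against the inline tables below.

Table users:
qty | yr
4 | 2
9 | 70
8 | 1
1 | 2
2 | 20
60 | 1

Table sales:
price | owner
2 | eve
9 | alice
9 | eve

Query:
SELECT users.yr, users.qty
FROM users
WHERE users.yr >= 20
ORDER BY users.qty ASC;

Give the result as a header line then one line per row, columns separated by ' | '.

== RESULT ==
users.yr | users.qty
20 | 2
70 | 9

Derivation:
After WHERE (2 rows):
users.qty | users.yr
9 | 70
2 | 20
After SELECT (2 rows):
users.yr | users.qty
70 | 9
20 | 2
After ORDER BY (2 rows):
users.yr | users.qty
20 | 2
70 | 9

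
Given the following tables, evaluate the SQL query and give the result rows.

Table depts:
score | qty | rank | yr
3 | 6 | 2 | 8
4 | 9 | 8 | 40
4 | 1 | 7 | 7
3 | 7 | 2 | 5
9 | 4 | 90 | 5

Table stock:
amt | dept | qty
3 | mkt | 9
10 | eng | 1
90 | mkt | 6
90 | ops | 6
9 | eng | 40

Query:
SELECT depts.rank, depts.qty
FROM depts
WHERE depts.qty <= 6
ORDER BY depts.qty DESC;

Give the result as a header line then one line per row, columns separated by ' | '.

After WHERE (3 rows):
depts.score | depts.qty | depts.rank | depts.yr
3 | 6 | 2 | 8
4 | 1 | 7 | 7
9 | 4 | 90 | 5
After SELECT (3 rows):
depts.rank | depts.qty
2 | 6
7 | 1
90 | 4
After ORDER BY (3 rows):
depts.rank | depts.qty
2 | 6
90 | 4
7 | 1

== RESULT ==
depts.rank | depts.qty
2 | 6
90 | 4
7 | 1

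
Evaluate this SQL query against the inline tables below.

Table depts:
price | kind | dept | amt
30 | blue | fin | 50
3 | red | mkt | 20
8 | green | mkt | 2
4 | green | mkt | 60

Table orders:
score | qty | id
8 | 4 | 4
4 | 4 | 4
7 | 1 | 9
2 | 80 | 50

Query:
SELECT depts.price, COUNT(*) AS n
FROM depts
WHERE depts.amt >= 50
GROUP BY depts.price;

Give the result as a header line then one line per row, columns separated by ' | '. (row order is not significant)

After WHERE (2 rows):
depts.price | depts.kind | depts.dept | depts.amt
30 | blue | fin | 50
4 | green | mkt | 60
After GROUP BY (2 rows):
depts.price | n
30 | 1
4 | 1

== RESULT ==
depts.price | n
30 | 1
4 | 1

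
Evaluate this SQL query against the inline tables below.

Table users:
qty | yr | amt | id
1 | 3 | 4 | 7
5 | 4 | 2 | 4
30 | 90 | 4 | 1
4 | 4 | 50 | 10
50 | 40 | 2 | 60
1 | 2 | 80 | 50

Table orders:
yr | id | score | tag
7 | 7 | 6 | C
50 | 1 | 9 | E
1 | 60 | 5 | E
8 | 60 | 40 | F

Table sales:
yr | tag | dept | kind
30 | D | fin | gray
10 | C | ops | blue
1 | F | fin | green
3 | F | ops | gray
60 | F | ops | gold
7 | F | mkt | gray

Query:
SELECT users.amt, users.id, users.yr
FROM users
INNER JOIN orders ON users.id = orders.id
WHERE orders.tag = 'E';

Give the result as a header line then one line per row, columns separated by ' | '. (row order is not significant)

After JOIN orders (4 rows):
users.qty | users.yr | users.amt | users.id | orders.yr | orders.id | orders.score | orders.tag
1 | 3 | 4 | 7 | 7 | 7 | 6 | C
30 | 90 | 4 | 1 | 50 | 1 | 9 | E
50 | 40 | 2 | 60 | 1 | 60 | 5 | E
50 | 40 | 2 | 60 | 8 | 60 | 40 | F
After WHERE (2 rows):
users.qty | users.yr | users.amt | users.id | orders.yr | orders.id | orders.score | orders.tag
30 | 90 | 4 | 1 | 50 | 1 | 9 | E
50 | 40 | 2 | 60 | 1 | 60 | 5 | E
After SELECT (2 rows):
users.amt | users.id | users.yr
4 | 1 | 90
2 | 60 | 40

== RESULT ==
users.amt | users.id | users.yr
4 | 1 | 90
2 | 60 | 40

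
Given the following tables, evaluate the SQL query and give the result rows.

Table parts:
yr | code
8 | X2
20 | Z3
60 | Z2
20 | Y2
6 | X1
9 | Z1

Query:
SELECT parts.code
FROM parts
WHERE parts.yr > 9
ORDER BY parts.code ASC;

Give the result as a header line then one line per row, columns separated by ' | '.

== RESULT ==
parts.code
Y2
Z2
Z3

Derivation:
After WHERE (3 rows):
parts.yr | parts.code
20 | Z3
60 | Z2
20 | Y2
After SELECT (3 rows):
parts.code
Z3
Z2
Y2
After ORDER BY (3 rows):
parts.code
Y2
Z2
Z3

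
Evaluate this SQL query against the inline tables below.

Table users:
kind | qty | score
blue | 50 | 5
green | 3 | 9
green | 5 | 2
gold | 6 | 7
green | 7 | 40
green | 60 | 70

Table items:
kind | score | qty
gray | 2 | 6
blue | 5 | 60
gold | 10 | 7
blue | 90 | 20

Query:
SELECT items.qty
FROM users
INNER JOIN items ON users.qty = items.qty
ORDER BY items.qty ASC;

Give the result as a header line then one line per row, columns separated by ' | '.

== RESULT ==
items.qty
6
7
60

Derivation:
After JOIN items (3 rows):
users.kind | users.qty | users.score | items.kind | items.score | items.qty
gold | 6 | 7 | gray | 2 | 6
green | 7 | 40 | gold | 10 | 7
green | 60 | 70 | blue | 5 | 60
After SELECT (3 rows):
items.qty
6
7
60
After ORDER BY (3 rows):
items.qty
6
7
60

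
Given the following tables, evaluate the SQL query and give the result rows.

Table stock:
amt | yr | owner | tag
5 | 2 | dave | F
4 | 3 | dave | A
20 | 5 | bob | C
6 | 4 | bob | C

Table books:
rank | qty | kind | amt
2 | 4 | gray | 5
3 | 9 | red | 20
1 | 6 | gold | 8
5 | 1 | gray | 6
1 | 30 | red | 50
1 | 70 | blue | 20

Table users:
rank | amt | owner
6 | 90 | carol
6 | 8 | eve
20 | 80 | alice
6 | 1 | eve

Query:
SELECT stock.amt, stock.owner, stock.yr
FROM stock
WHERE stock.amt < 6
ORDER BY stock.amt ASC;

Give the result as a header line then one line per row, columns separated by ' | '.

== RESULT ==
stock.amt | stock.owner | stock.yr
4 | dave | 3
5 | dave | 2

Derivation:
After WHERE (2 rows):
stock.amt | stock.yr | stock.owner | stock.tag
5 | 2 | dave | F
4 | 3 | dave | A
After SELECT (2 rows):
stock.amt | stock.owner | stock.yr
5 | dave | 2
4 | dave | 3
After ORDER BY (2 rows):
stock.amt | stock.owner | stock.yr
4 | dave | 3
5 | dave | 2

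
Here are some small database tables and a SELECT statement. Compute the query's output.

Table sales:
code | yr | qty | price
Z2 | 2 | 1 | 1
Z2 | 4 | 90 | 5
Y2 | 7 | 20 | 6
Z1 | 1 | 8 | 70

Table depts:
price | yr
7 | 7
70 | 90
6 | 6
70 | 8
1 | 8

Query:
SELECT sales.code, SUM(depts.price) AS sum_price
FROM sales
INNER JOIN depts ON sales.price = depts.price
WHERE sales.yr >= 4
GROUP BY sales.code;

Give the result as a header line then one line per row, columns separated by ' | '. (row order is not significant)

== RESULT ==
sales.code | sum_price
Y2 | 6

Derivation:
After JOIN depts (4 rows):
sales.code | sales.yr | sales.qty | sales.price | depts.price | depts.yr
Z2 | 2 | 1 | 1 | 1 | 8
Y2 | 7 | 20 | 6 | 6 | 6
Z1 | 1 | 8 | 70 | 70 | 90
Z1 | 1 | 8 | 70 | 70 | 8
After WHERE (1 rows):
sales.code | sales.yr | sales.qty | sales.price | depts.price | depts.yr
Y2 | 7 | 20 | 6 | 6 | 6
After GROUP BY (1 rows):
sales.code | sum_price
Y2 | 6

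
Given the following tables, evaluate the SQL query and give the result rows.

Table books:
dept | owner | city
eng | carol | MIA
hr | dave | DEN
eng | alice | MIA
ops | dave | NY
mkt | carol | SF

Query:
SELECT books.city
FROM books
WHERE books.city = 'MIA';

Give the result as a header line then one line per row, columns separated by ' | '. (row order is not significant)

After WHERE (2 rows):
books.dept | books.owner | books.city
eng | carol | MIA
eng | alice | MIA
After SELECT (2 rows):
books.city
MIA
MIA

== RESULT ==
books.city
MIA
MIA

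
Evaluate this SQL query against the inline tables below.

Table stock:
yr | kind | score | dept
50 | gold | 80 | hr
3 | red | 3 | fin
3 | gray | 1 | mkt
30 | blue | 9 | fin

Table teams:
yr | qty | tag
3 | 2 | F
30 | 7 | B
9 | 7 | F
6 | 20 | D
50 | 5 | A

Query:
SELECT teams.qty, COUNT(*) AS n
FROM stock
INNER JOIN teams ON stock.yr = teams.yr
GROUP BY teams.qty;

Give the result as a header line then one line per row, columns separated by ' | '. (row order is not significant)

== RESULT ==
teams.qty | n
5 | 1
2 | 2
7 | 1

Derivation:
After JOIN teams (4 rows):
stock.yr | stock.kind | stock.score | stock.dept | teams.yr | teams.qty | teams.tag
50 | gold | 80 | hr | 50 | 5 | A
3 | red | 3 | fin | 3 | 2 | F
3 | gray | 1 | mkt | 3 | 2 | F
30 | blue | 9 | fin | 30 | 7 | B
After GROUP BY (3 rows):
teams.qty | n
5 | 1
2 | 2
7 | 1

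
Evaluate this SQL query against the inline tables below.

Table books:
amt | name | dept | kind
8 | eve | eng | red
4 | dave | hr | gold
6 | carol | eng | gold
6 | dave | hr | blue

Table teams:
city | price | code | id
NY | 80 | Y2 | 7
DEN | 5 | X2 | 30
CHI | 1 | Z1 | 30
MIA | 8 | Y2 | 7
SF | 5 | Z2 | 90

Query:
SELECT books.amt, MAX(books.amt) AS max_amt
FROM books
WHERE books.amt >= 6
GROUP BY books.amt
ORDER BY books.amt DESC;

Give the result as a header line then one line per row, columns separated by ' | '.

== RESULT ==
books.amt | max_amt
8 | 8
6 | 6

Derivation:
After WHERE (3 rows):
books.amt | books.name | books.dept | books.kind
8 | eve | eng | red
6 | carol | eng | gold
6 | dave | hr | blue
After GROUP BY (2 rows):
books.amt | max_amt
8 | 8
6 | 6
After ORDER BY (2 rows):
books.amt | max_amt
8 | 8
6 | 6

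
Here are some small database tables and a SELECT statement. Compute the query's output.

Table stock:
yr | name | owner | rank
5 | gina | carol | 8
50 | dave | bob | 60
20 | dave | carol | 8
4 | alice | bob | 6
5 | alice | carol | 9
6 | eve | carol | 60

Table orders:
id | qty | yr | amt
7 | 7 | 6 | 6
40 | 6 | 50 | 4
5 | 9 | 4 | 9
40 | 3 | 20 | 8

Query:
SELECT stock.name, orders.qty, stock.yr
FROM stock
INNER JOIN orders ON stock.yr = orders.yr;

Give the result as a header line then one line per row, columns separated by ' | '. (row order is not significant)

== RESULT ==
stock.name | orders.qty | stock.yr
dave | 6 | 50
dave | 3 | 20
alice | 9 | 4
eve | 7 | 6

Derivation:
After JOIN orders (4 rows):
stock.yr | stock.name | stock.owner | stock.rank | orders.id | orders.qty | orders.yr | orders.amt
50 | dave | bob | 60 | 40 | 6 | 50 | 4
20 | dave | carol | 8 | 40 | 3 | 20 | 8
4 | alice | bob | 6 | 5 | 9 | 4 | 9
6 | eve | carol | 60 | 7 | 7 | 6 | 6
After SELECT (4 rows):
stock.name | orders.qty | stock.yr
dave | 6 | 50
dave | 3 | 20
alice | 9 | 4
eve | 7 | 6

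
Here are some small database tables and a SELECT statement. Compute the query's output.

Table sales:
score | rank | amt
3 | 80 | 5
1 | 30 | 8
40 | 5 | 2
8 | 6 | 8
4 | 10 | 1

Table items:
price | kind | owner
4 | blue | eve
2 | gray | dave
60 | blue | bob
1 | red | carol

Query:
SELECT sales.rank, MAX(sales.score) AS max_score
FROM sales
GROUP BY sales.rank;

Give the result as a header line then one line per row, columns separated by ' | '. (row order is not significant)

After GROUP BY (5 rows):
sales.rank | max_score
80 | 3
30 | 1
5 | 40
6 | 8
10 | 4

== RESULT ==
sales.rank | max_score
80 | 3
30 | 1
5 | 40
6 | 8
10 | 4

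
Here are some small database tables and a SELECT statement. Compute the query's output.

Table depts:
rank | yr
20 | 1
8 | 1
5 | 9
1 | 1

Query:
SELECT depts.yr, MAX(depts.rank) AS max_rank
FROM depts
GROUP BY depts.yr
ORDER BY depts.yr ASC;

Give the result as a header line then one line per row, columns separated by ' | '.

After GROUP BY (2 rows):
depts.yr | max_rank
1 | 20
9 | 5
After ORDER BY (2 rows):
depts.yr | max_rank
1 | 20
9 | 5

== RESULT ==
depts.yr | max_rank
1 | 20
9 | 5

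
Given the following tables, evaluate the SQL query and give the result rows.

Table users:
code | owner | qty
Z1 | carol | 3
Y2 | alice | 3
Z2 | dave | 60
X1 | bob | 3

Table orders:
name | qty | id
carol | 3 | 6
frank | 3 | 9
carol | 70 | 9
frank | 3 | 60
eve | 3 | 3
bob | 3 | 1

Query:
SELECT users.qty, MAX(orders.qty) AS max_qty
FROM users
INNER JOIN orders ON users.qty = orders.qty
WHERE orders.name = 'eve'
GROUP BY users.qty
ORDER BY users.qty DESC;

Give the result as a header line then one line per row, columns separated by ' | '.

After JOIN orders (15 rows):
users.code | users.owner | users.qty | orders.name | orders.qty | orders.id
Z1 | carol | 3 | carol | 3 | 6
Z1 | carol | 3 | frank | 3 | 9
Z1 | carol | 3 | frank | 3 | 60
Z1 | carol | 3 | eve | 3 | 3
Z1 | carol | 3 | bob | 3 | 1
Y2 | alice | 3 | carol | 3 | 6
Y2 | alice | 3 | frank | 3 | 9
Y2 | alice | 3 | frank | 3 | 60
Y2 | alice | 3 | eve | 3 | 3
Y2 | alice | 3 | bob | 3 | 1
X1 | bob | 3 | carol | 3 | 6
X1 | bob | 3 | frank | 3 | 9
X1 | bob | 3 | frank | 3 | 60
X1 | bob | 3 | eve | 3 | 3
X1 | bob | 3 | bob | 3 | 1
After WHERE (3 rows):
users.code | users.owner | users.qty | orders.name | orders.qty | orders.id
Z1 | carol | 3 | eve | 3 | 3
Y2 | alice | 3 | eve | 3 | 3
X1 | bob | 3 | eve | 3 | 3
After GROUP BY (1 rows):
users.qty | max_qty
3 | 3
After ORDER BY (1 rows):
users.qty | max_qty
3 | 3

== RESULT ==
users.qty | max_qty
3 | 3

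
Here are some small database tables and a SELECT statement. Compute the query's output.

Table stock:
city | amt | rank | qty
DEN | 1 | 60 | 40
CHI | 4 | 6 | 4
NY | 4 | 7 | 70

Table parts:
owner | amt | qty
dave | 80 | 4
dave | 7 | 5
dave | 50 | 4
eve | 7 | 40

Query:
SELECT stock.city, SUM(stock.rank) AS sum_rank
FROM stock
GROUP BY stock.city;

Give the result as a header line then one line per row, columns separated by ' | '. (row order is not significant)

== RESULT ==
stock.city | sum_rank
DEN | 60
CHI | 6
NY | 7

Derivation:
After GROUP BY (3 rows):
stock.city | sum_rank
DEN | 60
CHI | 6
NY | 7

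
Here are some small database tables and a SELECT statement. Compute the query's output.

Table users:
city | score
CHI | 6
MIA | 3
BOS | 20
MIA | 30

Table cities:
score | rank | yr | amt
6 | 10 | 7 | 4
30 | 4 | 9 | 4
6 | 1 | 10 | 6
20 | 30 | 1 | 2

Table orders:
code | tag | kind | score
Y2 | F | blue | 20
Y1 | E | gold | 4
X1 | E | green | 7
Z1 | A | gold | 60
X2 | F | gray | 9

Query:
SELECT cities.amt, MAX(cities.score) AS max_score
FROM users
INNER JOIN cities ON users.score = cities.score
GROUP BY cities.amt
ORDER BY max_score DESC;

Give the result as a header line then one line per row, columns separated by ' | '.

== RESULT ==
cities.amt | max_score
4 | 30
2 | 20
6 | 6

Derivation:
After JOIN cities (4 rows):
users.city | users.score | cities.score | cities.rank | cities.yr | cities.amt
CHI | 6 | 6 | 10 | 7 | 4
CHI | 6 | 6 | 1 | 10 | 6
BOS | 20 | 20 | 30 | 1 | 2
MIA | 30 | 30 | 4 | 9 | 4
After GROUP BY (3 rows):
cities.amt | max_score
4 | 30
6 | 6
2 | 20
After ORDER BY (3 rows):
cities.amt | max_score
4 | 30
2 | 20
6 | 6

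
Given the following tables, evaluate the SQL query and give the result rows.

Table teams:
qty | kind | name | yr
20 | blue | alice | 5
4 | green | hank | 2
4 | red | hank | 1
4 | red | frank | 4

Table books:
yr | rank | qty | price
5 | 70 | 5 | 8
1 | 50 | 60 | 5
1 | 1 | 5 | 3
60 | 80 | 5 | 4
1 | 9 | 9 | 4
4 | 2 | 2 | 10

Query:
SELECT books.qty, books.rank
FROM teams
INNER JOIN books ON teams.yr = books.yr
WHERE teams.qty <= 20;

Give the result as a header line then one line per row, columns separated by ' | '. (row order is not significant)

After JOIN books (5 rows):
teams.qty | teams.kind | teams.name | teams.yr | books.yr | books.rank | books.qty | books.price
20 | blue | alice | 5 | 5 | 70 | 5 | 8
4 | red | hank | 1 | 1 | 50 | 60 | 5
4 | red | hank | 1 | 1 | 1 | 5 | 3
4 | red | hank | 1 | 1 | 9 | 9 | 4
4 | red | frank | 4 | 4 | 2 | 2 | 10
After WHERE (5 rows):
teams.qty | teams.kind | teams.name | teams.yr | books.yr | books.rank | books.qty | books.price
20 | blue | alice | 5 | 5 | 70 | 5 | 8
4 | red | hank | 1 | 1 | 50 | 60 | 5
4 | red | hank | 1 | 1 | 1 | 5 | 3
4 | red | hank | 1 | 1 | 9 | 9 | 4
4 | red | frank | 4 | 4 | 2 | 2 | 10
After SELECT (5 rows):
books.qty | books.rank
5 | 70
60 | 50
5 | 1
9 | 9
2 | 2

== RESULT ==
books.qty | books.rank
5 | 70
60 | 50
5 | 1
9 | 9
2 | 2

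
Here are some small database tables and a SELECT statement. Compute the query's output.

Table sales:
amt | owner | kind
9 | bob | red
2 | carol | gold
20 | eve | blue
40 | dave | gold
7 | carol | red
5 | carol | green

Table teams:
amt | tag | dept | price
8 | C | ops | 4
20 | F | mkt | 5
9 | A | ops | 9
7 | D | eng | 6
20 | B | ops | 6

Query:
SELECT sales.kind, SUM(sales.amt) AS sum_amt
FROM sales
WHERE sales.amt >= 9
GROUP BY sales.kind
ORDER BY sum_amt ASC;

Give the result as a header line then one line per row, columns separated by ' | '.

After WHERE (3 rows):
sales.amt | sales.owner | sales.kind
9 | bob | red
20 | eve | blue
40 | dave | gold
After GROUP BY (3 rows):
sales.kind | sum_amt
red | 9
blue | 20
gold | 40
After ORDER BY (3 rows):
sales.kind | sum_amt
red | 9
blue | 20
gold | 40

== RESULT ==
sales.kind | sum_amt
red | 9
blue | 20
gold | 40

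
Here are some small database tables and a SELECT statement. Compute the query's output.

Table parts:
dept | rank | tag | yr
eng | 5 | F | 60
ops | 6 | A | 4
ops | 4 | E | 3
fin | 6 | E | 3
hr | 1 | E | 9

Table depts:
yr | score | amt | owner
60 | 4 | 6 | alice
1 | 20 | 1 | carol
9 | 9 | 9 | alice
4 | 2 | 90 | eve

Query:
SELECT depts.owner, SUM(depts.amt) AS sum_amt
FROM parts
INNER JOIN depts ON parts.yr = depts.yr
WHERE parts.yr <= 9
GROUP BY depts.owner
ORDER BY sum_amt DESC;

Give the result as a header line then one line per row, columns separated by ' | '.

== RESULT ==
depts.owner | sum_amt
eve | 90
alice | 9

Derivation:
After JOIN depts (3 rows):
parts.dept | parts.rank | parts.tag | parts.yr | depts.yr | depts.score | depts.amt | depts.owner
eng | 5 | F | 60 | 60 | 4 | 6 | alice
ops | 6 | A | 4 | 4 | 2 | 90 | eve
hr | 1 | E | 9 | 9 | 9 | 9 | alice
After WHERE (2 rows):
parts.dept | parts.rank | parts.tag | parts.yr | depts.yr | depts.score | depts.amt | depts.owner
ops | 6 | A | 4 | 4 | 2 | 90 | eve
hr | 1 | E | 9 | 9 | 9 | 9 | alice
After GROUP BY (2 rows):
depts.owner | sum_amt
eve | 90
alice | 9
After ORDER BY (2 rows):
depts.owner | sum_amt
eve | 90
alice | 9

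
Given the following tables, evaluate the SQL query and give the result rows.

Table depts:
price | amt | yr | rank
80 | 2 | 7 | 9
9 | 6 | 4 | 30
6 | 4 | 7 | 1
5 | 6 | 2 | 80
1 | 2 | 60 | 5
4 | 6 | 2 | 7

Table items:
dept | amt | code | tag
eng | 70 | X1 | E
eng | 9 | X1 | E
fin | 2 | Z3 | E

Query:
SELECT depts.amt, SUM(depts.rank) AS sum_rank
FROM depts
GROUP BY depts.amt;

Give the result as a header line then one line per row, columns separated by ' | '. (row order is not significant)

== RESULT ==
depts.amt | sum_rank
2 | 14
6 | 117
4 | 1

Derivation:
After GROUP BY (3 rows):
depts.amt | sum_rank
2 | 14
6 | 117
4 | 1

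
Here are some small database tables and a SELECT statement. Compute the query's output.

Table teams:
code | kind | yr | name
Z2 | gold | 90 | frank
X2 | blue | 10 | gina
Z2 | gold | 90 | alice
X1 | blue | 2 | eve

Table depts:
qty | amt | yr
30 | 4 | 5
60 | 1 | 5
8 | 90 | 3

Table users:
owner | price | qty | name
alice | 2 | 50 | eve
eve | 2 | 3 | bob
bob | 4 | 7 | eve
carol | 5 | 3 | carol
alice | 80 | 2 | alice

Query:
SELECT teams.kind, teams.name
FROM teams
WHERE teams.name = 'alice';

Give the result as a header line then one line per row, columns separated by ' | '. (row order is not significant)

After WHERE (1 rows):
teams.code | teams.kind | teams.yr | teams.name
Z2 | gold | 90 | alice
After SELECT (1 rows):
teams.kind | teams.name
gold | alice

== RESULT ==
teams.kind | teams.name
gold | alice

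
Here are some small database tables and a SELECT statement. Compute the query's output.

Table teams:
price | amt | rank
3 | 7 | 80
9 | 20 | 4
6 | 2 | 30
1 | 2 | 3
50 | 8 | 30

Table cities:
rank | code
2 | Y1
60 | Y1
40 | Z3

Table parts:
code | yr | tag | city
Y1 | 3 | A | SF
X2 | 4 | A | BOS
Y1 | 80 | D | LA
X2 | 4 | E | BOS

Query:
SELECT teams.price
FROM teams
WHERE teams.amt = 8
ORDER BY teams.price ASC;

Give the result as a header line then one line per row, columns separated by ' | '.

After WHERE (1 rows):
teams.price | teams.amt | teams.rank
50 | 8 | 30
After SELECT (1 rows):
teams.price
50
After ORDER BY (1 rows):
teams.price
50

== RESULT ==
teams.price
50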